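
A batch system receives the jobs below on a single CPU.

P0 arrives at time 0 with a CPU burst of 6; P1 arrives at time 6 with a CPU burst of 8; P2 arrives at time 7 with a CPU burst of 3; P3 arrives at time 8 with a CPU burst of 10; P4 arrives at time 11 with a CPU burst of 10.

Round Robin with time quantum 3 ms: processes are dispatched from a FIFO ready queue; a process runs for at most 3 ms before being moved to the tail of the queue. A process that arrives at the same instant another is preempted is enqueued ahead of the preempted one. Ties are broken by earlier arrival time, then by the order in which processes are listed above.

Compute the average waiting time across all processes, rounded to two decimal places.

9.60

Schedule: | P0 0-6 | P1 6-9 | P2 9-12 | P3 12-15 | P1 15-18 | P4 18-21 | P3 21-24 | P1 24-26 | P4 26-29 | P3 29-32 | P4 32-35 | P3 35-36 | P4 36-37 |
Completion: P0=6  P1=26  P2=12  P3=36  P4=37
Waiting times: P0=0, P1=12, P2=2, P3=18, P4=16
Average waiting = (0+12+2+18+16) / 5 = 48/5 = 9.60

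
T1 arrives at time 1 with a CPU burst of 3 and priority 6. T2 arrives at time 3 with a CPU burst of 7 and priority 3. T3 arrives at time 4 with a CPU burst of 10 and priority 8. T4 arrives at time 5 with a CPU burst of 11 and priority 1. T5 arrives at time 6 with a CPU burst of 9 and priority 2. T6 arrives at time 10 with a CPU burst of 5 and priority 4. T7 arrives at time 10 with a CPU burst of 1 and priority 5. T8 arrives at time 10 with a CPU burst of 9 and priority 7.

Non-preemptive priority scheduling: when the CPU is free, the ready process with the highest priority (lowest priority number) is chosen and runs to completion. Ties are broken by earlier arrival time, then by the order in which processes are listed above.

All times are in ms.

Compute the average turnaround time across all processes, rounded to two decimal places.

Schedule: | idle 0-1 | T1 1-4 | T2 4-11 | T4 11-22 | T5 22-31 | T6 31-36 | T7 36-37 | T8 37-46 | T3 46-56 |
Completion: T1=4  T2=11  T3=56  T4=22  T5=31  T6=36  T7=37  T8=46
Turnaround (C−A): T1=3  T2=8  T3=52  T4=17  T5=25  T6=26  T7=27  T8=36
Turnaround times: T1=3, T2=8, T3=52, T4=17, T5=25, T6=26, T7=27, T8=36
Average turnaround = (3+8+52+17+25+26+27+36) / 8 = 194/8 = 24.25

24.25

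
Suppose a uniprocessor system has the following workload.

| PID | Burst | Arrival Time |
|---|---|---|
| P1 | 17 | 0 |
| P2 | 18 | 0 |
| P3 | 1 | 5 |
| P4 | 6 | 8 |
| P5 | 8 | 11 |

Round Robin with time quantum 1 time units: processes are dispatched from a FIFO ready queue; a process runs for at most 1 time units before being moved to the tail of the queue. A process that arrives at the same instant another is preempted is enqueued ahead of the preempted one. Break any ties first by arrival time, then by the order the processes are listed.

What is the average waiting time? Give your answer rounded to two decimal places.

19.80

Schedule: | P1 0-1 | P2 1-2 | P1 2-3 | P2 3-4 | P1 4-5 | P2 5-6 | P3 6-7 | P1 7-8 | P2 8-9 | P4 9-10 | P1 10-11 | P2 11-12 | P4 12-13 | P5 13-14 | P1 14-15 | P2 15-16 | P4 16-17 | P5 17-18 | P1 18-19 | P2 19-20 | P4 20-21 | P5 21-22 | P1 22-23 | P2 23-24 | P4 24-25 | P5 25-26 | P1 26-27 | P2 27-28 | P4 28-29 | P5 29-30 | P1 30-31 | P2 31-32 | P5 32-33 | P1 33-34 | P2 34-35 | P5 35-36 | P1 36-37 | P2 37-38 | P5 38-39 | P1 39-40 | P2 40-41 | P1 41-42 | P2 42-43 | P1 43-44 | P2 44-45 | P1 45-46 | P2 46-47 | P1 47-48 | P2 48-50 |
Completion: P1=48  P2=50  P3=7  P4=29  P5=39
Waiting times: P1=31, P2=32, P3=1, P4=15, P5=20
Average waiting = (31+32+1+15+20) / 5 = 99/5 = 19.80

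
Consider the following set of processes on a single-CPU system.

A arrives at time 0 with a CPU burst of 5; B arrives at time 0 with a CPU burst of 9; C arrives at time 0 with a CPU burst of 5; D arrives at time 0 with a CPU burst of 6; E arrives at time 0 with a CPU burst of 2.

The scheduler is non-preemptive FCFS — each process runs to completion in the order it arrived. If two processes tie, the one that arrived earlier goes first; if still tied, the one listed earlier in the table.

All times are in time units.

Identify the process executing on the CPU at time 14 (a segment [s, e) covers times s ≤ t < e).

Timeline: | A 0-5 | B 5-14 | C 14-19 | D 19-25 | E 25-27 |
Completion: A=5  B=14  C=19  D=25  E=27
Turnaround (C−A): A=5  B=14  C=19  D=25  E=27

C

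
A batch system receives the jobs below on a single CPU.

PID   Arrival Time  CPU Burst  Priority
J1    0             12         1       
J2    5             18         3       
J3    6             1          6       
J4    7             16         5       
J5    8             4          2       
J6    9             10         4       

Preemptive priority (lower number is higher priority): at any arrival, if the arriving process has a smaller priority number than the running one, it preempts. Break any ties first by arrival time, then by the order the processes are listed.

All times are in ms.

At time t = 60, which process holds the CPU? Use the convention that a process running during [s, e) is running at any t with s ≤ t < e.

J3

Gantt: | J1 0-12 | J5 12-16 | J2 16-34 | J6 34-44 | J4 44-60 | J3 60-61 |
Completion: J1=12  J2=34  J3=61  J4=60  J5=16  J6=44
Turnaround (C−A): J1=12  J2=29  J3=55  J4=53  J5=8  J6=35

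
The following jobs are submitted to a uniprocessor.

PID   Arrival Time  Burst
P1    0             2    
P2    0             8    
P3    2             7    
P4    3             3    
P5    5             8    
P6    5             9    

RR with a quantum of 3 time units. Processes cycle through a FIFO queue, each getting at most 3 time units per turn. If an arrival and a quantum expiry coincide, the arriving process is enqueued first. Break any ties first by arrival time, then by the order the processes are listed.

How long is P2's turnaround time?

31

Schedule: | P1 0-2 | P2 2-5 | P3 5-8 | P4 8-11 | P5 11-14 | P6 14-17 | P2 17-20 | P3 20-23 | P5 23-26 | P6 26-29 | P2 29-31 | P3 31-32 | P5 32-34 | P6 34-37 |
Completion: P1=2  P2=31  P3=32  P4=11  P5=34  P6=37
Turnaround(P2) = completion − arrival = 31 − 0 = 31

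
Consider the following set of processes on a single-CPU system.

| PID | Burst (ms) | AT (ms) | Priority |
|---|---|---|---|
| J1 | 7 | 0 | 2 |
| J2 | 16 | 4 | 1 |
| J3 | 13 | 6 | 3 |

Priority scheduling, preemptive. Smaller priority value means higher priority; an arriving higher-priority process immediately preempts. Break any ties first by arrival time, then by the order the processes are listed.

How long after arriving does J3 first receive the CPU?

Gantt: | J1 0-4 | J2 4-20 | J1 20-23 | J3 23-36 |
Completion: J1=23  J2=20  J3=36
Response(J3) = first start − arrival = 23 − 6 = 17

17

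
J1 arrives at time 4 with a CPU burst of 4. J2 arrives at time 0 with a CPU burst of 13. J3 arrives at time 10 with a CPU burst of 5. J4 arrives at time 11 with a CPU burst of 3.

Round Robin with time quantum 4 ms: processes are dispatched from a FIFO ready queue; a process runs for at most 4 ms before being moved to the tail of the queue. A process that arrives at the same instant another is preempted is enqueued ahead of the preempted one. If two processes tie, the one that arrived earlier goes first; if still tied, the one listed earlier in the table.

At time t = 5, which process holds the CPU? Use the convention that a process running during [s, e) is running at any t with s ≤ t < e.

J1

Timeline: | J2 0-4 | J1 4-8 | J2 8-12 | J3 12-16 | J4 16-19 | J2 19-23 | J3 23-24 | J2 24-25 |
Completion: J1=8  J2=25  J3=24  J4=19
Turnaround (C−A): J1=4  J2=25  J3=14  J4=8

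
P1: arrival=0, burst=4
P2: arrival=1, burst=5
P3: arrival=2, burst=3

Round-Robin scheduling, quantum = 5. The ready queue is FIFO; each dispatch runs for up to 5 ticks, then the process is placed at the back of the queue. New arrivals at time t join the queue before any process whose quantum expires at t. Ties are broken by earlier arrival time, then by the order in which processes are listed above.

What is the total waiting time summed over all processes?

10

Timeline: | P1 0-4 | P2 4-9 | P3 9-12 |
Completion: P1=4  P2=9  P3=12
Turnaround (C−A): P1=4  P2=8  P3=10
Waiting = turnaround − burst: P1=0, P2=3, P3=7
Total waiting = 0 + 3 + 7 = 10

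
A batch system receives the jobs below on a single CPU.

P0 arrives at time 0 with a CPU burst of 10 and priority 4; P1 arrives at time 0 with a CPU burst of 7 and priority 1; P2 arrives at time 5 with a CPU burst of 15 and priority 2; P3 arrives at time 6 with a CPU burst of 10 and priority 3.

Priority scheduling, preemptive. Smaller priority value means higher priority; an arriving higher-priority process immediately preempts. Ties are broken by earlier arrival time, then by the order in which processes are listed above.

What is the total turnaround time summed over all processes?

92

Timeline: | P1 0-7 | P2 7-22 | P3 22-32 | P0 32-42 |
Completion: P0=42  P1=7  P2=22  P3=32
Turnaround (C−A): P0=42  P1=7  P2=17  P3=26
Turnaround = completion − arrival: P0=42, P1=7, P2=17, P3=26
Total turnaround = 42 + 7 + 17 + 26 = 92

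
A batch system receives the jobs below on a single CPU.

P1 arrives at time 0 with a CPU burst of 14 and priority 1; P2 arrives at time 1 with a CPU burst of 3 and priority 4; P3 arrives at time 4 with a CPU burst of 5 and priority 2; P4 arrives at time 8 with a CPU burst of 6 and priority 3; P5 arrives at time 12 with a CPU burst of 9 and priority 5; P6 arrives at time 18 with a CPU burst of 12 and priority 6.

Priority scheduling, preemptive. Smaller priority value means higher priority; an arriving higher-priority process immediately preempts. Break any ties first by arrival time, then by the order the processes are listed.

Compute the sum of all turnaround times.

129

Schedule: | P1 0-14 | P3 14-19 | P4 19-25 | P2 25-28 | P5 28-37 | P6 37-49 |
Completion: P1=14  P2=28  P3=19  P4=25  P5=37  P6=49
Turnaround = completion − arrival: P1=14, P2=27, P3=15, P4=17, P5=25, P6=31
Total turnaround = 14 + 27 + 15 + 17 + 25 + 31 = 129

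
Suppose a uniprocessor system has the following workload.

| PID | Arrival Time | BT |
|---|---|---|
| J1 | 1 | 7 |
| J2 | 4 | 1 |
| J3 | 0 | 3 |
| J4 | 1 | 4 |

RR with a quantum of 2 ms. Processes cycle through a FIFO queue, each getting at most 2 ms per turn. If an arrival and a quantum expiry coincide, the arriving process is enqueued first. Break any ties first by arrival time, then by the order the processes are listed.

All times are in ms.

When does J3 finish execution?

Timeline: | J3 0-2 | J1 2-4 | J4 4-6 | J3 6-7 | J2 7-8 | J1 8-10 | J4 10-12 | J1 12-15 |
Completion: J1=15  J2=8  J3=7  J4=12

7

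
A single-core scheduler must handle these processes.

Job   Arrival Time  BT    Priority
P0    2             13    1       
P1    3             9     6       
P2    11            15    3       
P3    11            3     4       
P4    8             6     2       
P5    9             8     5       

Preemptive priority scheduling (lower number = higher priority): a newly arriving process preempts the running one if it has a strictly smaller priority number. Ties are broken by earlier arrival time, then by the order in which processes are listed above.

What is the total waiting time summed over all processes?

116

Gantt: | idle 0-2 | P0 2-15 | P4 15-21 | P2 21-36 | P3 36-39 | P5 39-47 | P1 47-56 |
Completion: P0=15  P1=56  P2=36  P3=39  P4=21  P5=47
Turnaround (C−A): P0=13  P1=53  P2=25  P3=28  P4=13  P5=38
Waiting = turnaround − burst: P0=0, P1=44, P2=10, P3=25, P4=7, P5=30
Total waiting = 0 + 44 + 10 + 25 + 7 + 30 = 116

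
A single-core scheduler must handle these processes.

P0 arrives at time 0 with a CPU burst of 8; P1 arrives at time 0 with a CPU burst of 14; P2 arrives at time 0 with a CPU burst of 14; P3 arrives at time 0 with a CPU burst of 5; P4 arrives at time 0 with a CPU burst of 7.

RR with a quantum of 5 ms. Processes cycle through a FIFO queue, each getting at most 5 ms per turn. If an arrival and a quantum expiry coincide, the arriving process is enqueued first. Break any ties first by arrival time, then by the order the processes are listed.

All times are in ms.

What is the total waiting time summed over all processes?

Gantt: | P0 0-5 | P1 5-10 | P2 10-15 | P3 15-20 | P4 20-25 | P0 25-28 | P1 28-33 | P2 33-38 | P4 38-40 | P1 40-44 | P2 44-48 |
Completion: P0=28  P1=44  P2=48  P3=20  P4=40
Turnaround (C−A): P0=28  P1=44  P2=48  P3=20  P4=40
Waiting = turnaround − burst: P0=20, P1=30, P2=34, P3=15, P4=33
Total waiting = 20 + 30 + 34 + 15 + 33 = 132

132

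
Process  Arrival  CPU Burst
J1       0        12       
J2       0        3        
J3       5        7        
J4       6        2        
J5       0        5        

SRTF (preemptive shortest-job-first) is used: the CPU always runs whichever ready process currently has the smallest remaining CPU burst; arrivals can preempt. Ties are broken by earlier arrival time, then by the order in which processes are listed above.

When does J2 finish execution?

Timeline: | J2 0-3 | J5 3-8 | J4 8-10 | J3 10-17 | J1 17-29 |
Completion: J1=29  J2=3  J3=17  J4=10  J5=8
Turnaround (C−A): J1=29  J2=3  J3=12  J4=4  J5=8

3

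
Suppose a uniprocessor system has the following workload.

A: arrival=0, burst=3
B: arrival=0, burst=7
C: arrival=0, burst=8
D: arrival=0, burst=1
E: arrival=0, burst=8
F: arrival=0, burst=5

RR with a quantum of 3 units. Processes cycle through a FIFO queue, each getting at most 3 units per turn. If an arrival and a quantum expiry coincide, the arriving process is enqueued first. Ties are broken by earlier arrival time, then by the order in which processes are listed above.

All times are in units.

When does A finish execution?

3

Schedule: | A 0-3 | B 3-6 | C 6-9 | D 9-10 | E 10-13 | F 13-16 | B 16-19 | C 19-22 | E 22-25 | F 25-27 | B 27-28 | C 28-30 | E 30-32 |
Completion: A=3  B=28  C=30  D=10  E=32  F=27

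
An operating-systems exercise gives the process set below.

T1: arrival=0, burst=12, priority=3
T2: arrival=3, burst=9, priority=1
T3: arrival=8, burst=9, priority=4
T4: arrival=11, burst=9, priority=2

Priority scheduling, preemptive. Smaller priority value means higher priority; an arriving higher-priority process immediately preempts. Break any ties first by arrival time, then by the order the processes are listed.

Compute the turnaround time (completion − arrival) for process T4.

Timeline: | T1 0-3 | T2 3-12 | T4 12-21 | T1 21-30 | T3 30-39 |
Completion: T1=30  T2=12  T3=39  T4=21
Turnaround (C−A): T1=30  T2=9  T3=31  T4=10
Turnaround(T4) = completion − arrival = 21 − 11 = 10

10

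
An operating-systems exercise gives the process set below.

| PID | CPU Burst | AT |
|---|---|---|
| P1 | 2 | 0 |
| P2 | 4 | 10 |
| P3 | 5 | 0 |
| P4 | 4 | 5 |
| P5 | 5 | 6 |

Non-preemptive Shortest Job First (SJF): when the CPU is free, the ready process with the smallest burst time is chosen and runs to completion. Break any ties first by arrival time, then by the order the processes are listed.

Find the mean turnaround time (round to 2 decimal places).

Gantt: | P1 0-2 | P3 2-7 | P4 7-11 | P2 11-15 | P5 15-20 |
Completion: P1=2  P2=15  P3=7  P4=11  P5=20
Turnaround (C−A): P1=2  P2=5  P3=7  P4=6  P5=14
Turnaround times: P1=2, P2=5, P3=7, P4=6, P5=14
Average turnaround = (2+5+7+6+14) / 5 = 34/5 = 6.80

6.80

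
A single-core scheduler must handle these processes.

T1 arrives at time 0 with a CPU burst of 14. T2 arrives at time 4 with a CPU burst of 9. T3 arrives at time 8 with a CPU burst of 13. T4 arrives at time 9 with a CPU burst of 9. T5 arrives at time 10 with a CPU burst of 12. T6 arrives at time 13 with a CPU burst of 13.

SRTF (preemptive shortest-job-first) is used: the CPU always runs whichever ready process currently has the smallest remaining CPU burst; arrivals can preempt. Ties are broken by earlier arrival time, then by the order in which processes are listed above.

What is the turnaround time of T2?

Schedule: | T1 0-4 | T2 4-13 | T4 13-22 | T1 22-32 | T5 32-44 | T3 44-57 | T6 57-70 |
Completion: T1=32  T2=13  T3=57  T4=22  T5=44  T6=70
Turnaround(T2) = completion − arrival = 13 − 4 = 9

9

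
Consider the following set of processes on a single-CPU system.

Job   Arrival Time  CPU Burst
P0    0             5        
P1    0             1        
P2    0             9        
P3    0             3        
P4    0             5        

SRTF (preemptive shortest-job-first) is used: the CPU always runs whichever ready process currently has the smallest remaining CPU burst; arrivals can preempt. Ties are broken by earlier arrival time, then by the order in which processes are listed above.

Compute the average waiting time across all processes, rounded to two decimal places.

Schedule: | P1 0-1 | P3 1-4 | P0 4-9 | P4 9-14 | P2 14-23 |
Completion: P0=9  P1=1  P2=23  P3=4  P4=14
Waiting times: P0=4, P1=0, P2=14, P3=1, P4=9
Average waiting = (4+0+14+1+9) / 5 = 28/5 = 5.60

5.60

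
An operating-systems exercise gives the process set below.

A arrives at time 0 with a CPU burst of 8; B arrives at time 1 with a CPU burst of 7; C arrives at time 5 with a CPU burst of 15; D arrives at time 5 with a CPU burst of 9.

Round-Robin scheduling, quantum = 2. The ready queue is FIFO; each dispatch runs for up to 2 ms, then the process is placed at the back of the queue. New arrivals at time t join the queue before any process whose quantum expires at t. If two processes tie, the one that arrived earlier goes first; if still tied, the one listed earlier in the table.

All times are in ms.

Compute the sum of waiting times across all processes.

Timeline: | A 0-2 | B 2-4 | A 4-6 | B 6-8 | C 8-10 | D 10-12 | A 12-14 | B 14-16 | C 16-18 | D 18-20 | A 20-22 | B 22-23 | C 23-25 | D 25-27 | C 27-29 | D 29-31 | C 31-33 | D 33-34 | C 34-39 |
Completion: A=22  B=23  C=39  D=34
Waiting = turnaround − burst: A=14, B=15, C=19, D=20
Total waiting = 14 + 15 + 19 + 20 = 68

68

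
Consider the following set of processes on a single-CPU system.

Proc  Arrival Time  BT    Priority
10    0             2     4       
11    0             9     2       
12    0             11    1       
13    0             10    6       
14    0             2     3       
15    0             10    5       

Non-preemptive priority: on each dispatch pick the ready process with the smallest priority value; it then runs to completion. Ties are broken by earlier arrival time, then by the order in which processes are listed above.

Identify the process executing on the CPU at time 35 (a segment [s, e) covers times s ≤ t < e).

13

Schedule: | 12 0-11 | 11 11-20 | 14 20-22 | 10 22-24 | 15 24-34 | 13 34-44 |
Completion: 10=24  11=20  12=11  13=44  14=22  15=34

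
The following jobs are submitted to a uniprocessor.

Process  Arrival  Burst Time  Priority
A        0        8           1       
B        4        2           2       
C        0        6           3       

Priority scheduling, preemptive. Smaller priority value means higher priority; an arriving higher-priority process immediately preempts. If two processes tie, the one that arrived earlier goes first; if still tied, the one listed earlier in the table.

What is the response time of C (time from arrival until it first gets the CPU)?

Schedule: | A 0-8 | B 8-10 | C 10-16 |
Completion: A=8  B=10  C=16
Response(C) = first start − arrival = 10 − 0 = 10

10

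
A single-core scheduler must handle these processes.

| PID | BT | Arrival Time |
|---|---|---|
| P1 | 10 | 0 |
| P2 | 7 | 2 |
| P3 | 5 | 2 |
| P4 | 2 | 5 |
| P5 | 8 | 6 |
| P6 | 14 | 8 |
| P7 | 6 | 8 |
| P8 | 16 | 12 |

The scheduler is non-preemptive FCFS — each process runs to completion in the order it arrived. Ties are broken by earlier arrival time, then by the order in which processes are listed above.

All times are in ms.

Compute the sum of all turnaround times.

Gantt: | P1 0-10 | P2 10-17 | P3 17-22 | P4 22-24 | P5 24-32 | P6 32-46 | P7 46-52 | P8 52-68 |
Completion: P1=10  P2=17  P3=22  P4=24  P5=32  P6=46  P7=52  P8=68
Turnaround (C−A): P1=10  P2=15  P3=20  P4=19  P5=26  P6=38  P7=44  P8=56
Turnaround = completion − arrival: P1=10, P2=15, P3=20, P4=19, P5=26, P6=38, P7=44, P8=56
Total turnaround = 10 + 15 + 20 + 19 + 26 + 38 + 44 + 56 = 228

228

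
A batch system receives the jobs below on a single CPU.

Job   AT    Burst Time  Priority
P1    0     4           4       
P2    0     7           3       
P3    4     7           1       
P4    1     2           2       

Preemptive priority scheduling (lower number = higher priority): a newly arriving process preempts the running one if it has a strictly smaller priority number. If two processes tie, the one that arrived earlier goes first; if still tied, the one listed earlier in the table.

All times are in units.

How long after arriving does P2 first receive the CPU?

0

Gantt: | P2 0-1 | P4 1-3 | P2 3-4 | P3 4-11 | P2 11-16 | P1 16-20 |
Completion: P1=20  P2=16  P3=11  P4=3
Response(P2) = first start − arrival = 0 − 0 = 0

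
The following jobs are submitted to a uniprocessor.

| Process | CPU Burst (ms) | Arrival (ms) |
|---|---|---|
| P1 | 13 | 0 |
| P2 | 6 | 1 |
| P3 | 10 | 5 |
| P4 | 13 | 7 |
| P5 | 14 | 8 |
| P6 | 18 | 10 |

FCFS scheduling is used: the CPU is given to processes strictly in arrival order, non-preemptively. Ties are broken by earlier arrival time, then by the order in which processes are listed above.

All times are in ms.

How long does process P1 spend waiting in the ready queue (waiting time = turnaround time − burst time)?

Schedule: | P1 0-13 | P2 13-19 | P3 19-29 | P4 29-42 | P5 42-56 | P6 56-74 |
Completion: P1=13  P2=19  P3=29  P4=42  P5=56  P6=74
Turnaround (C−A): P1=13  P2=18  P3=24  P4=35  P5=48  P6=64
Waiting(P1) = turnaround − burst = 13 − 13 = 0

0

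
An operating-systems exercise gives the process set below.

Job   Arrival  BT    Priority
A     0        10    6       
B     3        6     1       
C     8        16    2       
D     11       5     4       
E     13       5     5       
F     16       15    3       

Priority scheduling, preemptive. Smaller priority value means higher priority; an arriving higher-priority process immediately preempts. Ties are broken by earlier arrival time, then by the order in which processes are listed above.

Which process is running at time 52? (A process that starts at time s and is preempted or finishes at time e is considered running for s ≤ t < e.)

A

Timeline: | A 0-3 | B 3-9 | C 9-25 | F 25-40 | D 40-45 | E 45-50 | A 50-57 |
Completion: A=57  B=9  C=25  D=45  E=50  F=40
Turnaround (C−A): A=57  B=6  C=17  D=34  E=37  F=24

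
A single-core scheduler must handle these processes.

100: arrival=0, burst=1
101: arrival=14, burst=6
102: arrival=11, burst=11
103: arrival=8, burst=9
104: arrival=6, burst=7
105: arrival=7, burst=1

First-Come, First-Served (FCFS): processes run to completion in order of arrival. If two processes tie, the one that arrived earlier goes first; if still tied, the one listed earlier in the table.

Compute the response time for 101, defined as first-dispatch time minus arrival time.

Schedule: | 100 0-1 | idle 1-6 | 104 6-13 | 105 13-14 | 103 14-23 | 102 23-34 | 101 34-40 |
Completion: 100=1  101=40  102=34  103=23  104=13  105=14
Response(101) = first start − arrival = 34 − 14 = 20

20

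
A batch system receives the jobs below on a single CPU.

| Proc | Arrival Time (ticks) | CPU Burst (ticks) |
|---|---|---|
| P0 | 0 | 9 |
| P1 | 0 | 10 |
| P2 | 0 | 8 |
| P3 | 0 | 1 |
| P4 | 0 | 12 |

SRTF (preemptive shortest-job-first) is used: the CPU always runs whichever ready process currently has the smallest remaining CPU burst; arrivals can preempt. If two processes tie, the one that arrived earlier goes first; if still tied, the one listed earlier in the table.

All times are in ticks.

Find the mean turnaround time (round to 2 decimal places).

Timeline: | P3 0-1 | P2 1-9 | P0 9-18 | P1 18-28 | P4 28-40 |
Completion: P0=18  P1=28  P2=9  P3=1  P4=40
Turnaround times: P0=18, P1=28, P2=9, P3=1, P4=40
Average turnaround = (18+28+9+1+40) / 5 = 96/5 = 19.20

19.20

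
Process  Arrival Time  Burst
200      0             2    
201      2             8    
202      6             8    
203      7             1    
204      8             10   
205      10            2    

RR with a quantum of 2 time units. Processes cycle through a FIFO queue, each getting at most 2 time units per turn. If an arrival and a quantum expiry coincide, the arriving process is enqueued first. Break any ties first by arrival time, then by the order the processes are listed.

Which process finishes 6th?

204

Gantt: | 200 0-2 | 201 2-6 | 202 6-8 | 201 8-10 | 203 10-11 | 204 11-13 | 202 13-15 | 205 15-17 | 201 17-19 | 204 19-21 | 202 21-23 | 204 23-25 | 202 25-27 | 204 27-31 |
Completion: 200=2  201=19  202=27  203=11  204=31  205=17
Turnaround (C−A): 200=2  201=17  202=21  203=4  204=23  205=7
Finish order: 200 → 203 → 205 → 201 → 202 → 204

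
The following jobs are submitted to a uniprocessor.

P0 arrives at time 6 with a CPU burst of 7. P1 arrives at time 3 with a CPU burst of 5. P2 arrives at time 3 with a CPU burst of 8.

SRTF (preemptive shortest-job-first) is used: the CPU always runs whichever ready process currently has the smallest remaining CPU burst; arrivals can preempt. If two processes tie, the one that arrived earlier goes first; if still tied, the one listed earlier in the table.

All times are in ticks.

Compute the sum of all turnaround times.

Gantt: | idle 0-3 | P1 3-8 | P0 8-15 | P2 15-23 |
Completion: P0=15  P1=8  P2=23
Turnaround (C−A): P0=9  P1=5  P2=20
Turnaround = completion − arrival: P0=9, P1=5, P2=20
Total turnaround = 9 + 5 + 20 = 34

34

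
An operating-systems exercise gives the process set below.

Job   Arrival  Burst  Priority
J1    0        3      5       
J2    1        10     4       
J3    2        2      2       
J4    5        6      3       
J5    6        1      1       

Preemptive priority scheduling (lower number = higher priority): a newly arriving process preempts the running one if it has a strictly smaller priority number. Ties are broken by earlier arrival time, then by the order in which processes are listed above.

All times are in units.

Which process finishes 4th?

J2

Timeline: | J1 0-1 | J2 1-2 | J3 2-4 | J2 4-5 | J4 5-6 | J5 6-7 | J4 7-12 | J2 12-20 | J1 20-22 |
Completion: J1=22  J2=20  J3=4  J4=12  J5=7
Finish order: J3 → J5 → J4 → J2 → J1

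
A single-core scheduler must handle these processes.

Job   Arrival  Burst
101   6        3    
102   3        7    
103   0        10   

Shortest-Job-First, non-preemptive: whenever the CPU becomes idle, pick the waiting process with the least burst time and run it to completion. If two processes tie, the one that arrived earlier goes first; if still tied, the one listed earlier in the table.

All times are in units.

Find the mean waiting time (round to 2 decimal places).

4.67

Gantt: | 103 0-10 | 101 10-13 | 102 13-20 |
Completion: 101=13  102=20  103=10
Waiting times: 101=4, 102=10, 103=0
Average waiting = (4+10+0) / 3 = 14/3 = 4.67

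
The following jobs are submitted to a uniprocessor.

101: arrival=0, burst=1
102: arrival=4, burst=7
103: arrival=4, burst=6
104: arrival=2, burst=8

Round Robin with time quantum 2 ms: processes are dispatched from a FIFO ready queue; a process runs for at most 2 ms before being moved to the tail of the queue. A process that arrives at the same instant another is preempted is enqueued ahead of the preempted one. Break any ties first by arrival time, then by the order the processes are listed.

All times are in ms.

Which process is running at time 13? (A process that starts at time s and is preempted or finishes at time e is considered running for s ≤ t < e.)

103

Timeline: | 101 0-1 | idle 1-2 | 104 2-4 | 102 4-6 | 103 6-8 | 104 8-10 | 102 10-12 | 103 12-14 | 104 14-16 | 102 16-18 | 103 18-20 | 104 20-22 | 102 22-23 |
Completion: 101=1  102=23  103=20  104=22
Turnaround (C−A): 101=1  102=19  103=16  104=20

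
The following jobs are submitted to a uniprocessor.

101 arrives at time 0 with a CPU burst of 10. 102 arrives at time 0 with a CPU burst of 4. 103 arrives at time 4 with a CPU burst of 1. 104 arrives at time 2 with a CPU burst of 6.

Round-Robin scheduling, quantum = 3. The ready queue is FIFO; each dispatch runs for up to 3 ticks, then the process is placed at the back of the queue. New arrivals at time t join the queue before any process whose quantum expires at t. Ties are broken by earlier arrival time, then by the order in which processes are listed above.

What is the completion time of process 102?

Schedule: | 101 0-3 | 102 3-6 | 104 6-9 | 101 9-12 | 103 12-13 | 102 13-14 | 104 14-17 | 101 17-21 |
Completion: 101=21  102=14  103=13  104=17
Turnaround (C−A): 101=21  102=14  103=9  104=15

14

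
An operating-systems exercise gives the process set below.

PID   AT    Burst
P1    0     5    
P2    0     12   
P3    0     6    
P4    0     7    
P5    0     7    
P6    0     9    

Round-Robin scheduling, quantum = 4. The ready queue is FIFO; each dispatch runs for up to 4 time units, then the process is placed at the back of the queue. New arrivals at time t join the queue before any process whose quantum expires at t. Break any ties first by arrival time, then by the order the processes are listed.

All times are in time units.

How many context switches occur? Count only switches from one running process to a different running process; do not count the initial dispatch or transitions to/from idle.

13

Gantt: | P1 0-4 | P2 4-8 | P3 8-12 | P4 12-16 | P5 16-20 | P6 20-24 | P1 24-25 | P2 25-29 | P3 29-31 | P4 31-34 | P5 34-37 | P6 37-41 | P2 41-45 | P6 45-46 |
Completion: P1=25  P2=45  P3=31  P4=34  P5=37  P6=46
Turnaround (C−A): P1=25  P2=45  P3=31  P4=34  P5=37  P6=46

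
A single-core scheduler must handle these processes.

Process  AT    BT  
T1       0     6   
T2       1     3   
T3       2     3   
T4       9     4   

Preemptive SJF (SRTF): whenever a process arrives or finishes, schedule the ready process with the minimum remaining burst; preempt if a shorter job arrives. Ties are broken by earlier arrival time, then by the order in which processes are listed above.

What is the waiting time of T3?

2

Schedule: | T1 0-1 | T2 1-4 | T3 4-7 | T1 7-12 | T4 12-16 |
Completion: T1=12  T2=4  T3=7  T4=16
Turnaround (C−A): T1=12  T2=3  T3=5  T4=7
Waiting(T3) = turnaround − burst = 5 − 3 = 2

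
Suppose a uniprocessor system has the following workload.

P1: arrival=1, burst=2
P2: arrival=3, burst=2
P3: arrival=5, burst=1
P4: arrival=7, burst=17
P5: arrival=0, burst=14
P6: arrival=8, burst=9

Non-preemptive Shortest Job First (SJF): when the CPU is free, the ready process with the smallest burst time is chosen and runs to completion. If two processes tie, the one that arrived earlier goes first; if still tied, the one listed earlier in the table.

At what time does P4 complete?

45

Gantt: | P5 0-14 | P3 14-15 | P1 15-17 | P2 17-19 | P6 19-28 | P4 28-45 |
Completion: P1=17  P2=19  P3=15  P4=45  P5=14  P6=28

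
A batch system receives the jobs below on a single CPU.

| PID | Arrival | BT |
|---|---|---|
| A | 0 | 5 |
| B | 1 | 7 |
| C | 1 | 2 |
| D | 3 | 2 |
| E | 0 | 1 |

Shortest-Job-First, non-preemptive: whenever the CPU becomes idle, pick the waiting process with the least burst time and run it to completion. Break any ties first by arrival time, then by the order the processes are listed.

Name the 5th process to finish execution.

B

Gantt: | E 0-1 | C 1-3 | D 3-5 | A 5-10 | B 10-17 |
Completion: A=10  B=17  C=3  D=5  E=1
Turnaround (C−A): A=10  B=16  C=2  D=2  E=1
Finish order: E → C → D → A → B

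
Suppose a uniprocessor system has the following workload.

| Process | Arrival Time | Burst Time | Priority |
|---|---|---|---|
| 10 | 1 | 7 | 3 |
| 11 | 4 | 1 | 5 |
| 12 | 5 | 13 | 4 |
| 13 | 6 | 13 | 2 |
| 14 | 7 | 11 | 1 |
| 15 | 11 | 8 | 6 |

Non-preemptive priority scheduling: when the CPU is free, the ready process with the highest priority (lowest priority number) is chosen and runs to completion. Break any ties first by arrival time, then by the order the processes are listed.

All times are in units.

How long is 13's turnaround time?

26

Timeline: | idle 0-1 | 10 1-8 | 14 8-19 | 13 19-32 | 12 32-45 | 11 45-46 | 15 46-54 |
Completion: 10=8  11=46  12=45  13=32  14=19  15=54
Turnaround(13) = completion − arrival = 32 − 6 = 26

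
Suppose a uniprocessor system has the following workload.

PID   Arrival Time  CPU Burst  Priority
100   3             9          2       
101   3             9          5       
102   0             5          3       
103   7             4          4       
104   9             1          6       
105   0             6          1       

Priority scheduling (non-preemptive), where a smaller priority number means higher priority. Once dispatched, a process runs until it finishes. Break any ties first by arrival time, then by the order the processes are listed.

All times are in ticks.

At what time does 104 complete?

34

Gantt: | 105 0-6 | 100 6-15 | 102 15-20 | 103 20-24 | 101 24-33 | 104 33-34 |
Completion: 100=15  101=33  102=20  103=24  104=34  105=6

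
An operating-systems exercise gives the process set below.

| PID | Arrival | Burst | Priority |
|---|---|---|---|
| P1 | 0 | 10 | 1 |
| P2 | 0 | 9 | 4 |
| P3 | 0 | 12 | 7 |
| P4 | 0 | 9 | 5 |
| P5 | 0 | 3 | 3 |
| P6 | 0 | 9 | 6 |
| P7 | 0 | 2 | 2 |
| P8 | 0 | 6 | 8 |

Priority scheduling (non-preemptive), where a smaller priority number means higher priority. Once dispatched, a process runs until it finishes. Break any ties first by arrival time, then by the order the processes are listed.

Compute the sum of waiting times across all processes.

190

Gantt: | P1 0-10 | P7 10-12 | P5 12-15 | P2 15-24 | P4 24-33 | P6 33-42 | P3 42-54 | P8 54-60 |
Completion: P1=10  P2=24  P3=54  P4=33  P5=15  P6=42  P7=12  P8=60
Waiting = turnaround − burst: P1=0, P2=15, P3=42, P4=24, P5=12, P6=33, P7=10, P8=54
Total waiting = 0 + 15 + 42 + 24 + 12 + 33 + 10 + 54 = 190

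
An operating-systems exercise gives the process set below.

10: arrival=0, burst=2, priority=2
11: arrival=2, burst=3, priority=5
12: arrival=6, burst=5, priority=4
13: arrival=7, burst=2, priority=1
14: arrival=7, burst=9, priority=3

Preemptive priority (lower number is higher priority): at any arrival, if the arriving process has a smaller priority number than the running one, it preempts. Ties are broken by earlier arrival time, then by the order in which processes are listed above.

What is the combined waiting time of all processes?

Gantt: | 10 0-2 | 11 2-5 | idle 5-6 | 12 6-7 | 13 7-9 | 14 9-18 | 12 18-22 |
Completion: 10=2  11=5  12=22  13=9  14=18
Turnaround (C−A): 10=2  11=3  12=16  13=2  14=11
Waiting = turnaround − burst: 10=0, 11=0, 12=11, 13=0, 14=2
Total waiting = 0 + 0 + 11 + 0 + 2 = 13

13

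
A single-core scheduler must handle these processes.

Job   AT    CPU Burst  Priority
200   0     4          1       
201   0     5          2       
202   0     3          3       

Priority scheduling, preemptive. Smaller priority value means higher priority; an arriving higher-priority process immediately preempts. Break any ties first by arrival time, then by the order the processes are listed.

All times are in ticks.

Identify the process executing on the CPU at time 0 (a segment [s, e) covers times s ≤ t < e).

Gantt: | 200 0-4 | 201 4-9 | 202 9-12 |
Completion: 200=4  201=9  202=12
Turnaround (C−A): 200=4  201=9  202=12

200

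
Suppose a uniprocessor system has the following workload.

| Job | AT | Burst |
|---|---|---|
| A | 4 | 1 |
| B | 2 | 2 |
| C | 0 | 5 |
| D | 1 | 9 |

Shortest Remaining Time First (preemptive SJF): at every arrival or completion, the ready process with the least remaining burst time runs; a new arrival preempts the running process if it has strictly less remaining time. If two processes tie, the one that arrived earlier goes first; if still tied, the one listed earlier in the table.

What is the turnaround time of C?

Schedule: | C 0-2 | B 2-4 | A 4-5 | C 5-8 | D 8-17 |
Completion: A=5  B=4  C=8  D=17
Turnaround (C−A): A=1  B=2  C=8  D=16
Turnaround(C) = completion − arrival = 8 − 0 = 8

8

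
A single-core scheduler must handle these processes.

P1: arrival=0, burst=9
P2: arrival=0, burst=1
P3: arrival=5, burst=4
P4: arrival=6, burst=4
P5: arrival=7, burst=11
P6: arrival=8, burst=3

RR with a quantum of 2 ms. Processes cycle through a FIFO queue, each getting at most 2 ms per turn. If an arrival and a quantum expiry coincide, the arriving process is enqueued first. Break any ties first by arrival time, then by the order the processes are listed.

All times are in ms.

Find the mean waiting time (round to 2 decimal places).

Gantt: | P1 0-2 | P2 2-3 | P1 3-5 | P3 5-7 | P1 7-9 | P4 9-11 | P5 11-13 | P3 13-15 | P6 15-17 | P1 17-19 | P4 19-21 | P5 21-23 | P6 23-24 | P1 24-25 | P5 25-32 |
Completion: P1=25  P2=3  P3=15  P4=21  P5=32  P6=24
Waiting times: P1=16, P2=2, P3=6, P4=11, P5=14, P6=13
Average waiting = (16+2+6+11+14+13) / 6 = 62/6 = 10.33

10.33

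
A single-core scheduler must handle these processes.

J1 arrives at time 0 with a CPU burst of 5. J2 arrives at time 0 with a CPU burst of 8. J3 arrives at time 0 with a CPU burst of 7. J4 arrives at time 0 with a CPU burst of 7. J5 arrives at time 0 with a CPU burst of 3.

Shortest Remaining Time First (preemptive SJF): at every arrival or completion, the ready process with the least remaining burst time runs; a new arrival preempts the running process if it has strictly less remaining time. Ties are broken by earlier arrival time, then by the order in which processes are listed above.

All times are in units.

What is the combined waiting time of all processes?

Gantt: | J5 0-3 | J1 3-8 | J3 8-15 | J4 15-22 | J2 22-30 |
Completion: J1=8  J2=30  J3=15  J4=22  J5=3
Turnaround (C−A): J1=8  J2=30  J3=15  J4=22  J5=3
Waiting = turnaround − burst: J1=3, J2=22, J3=8, J4=15, J5=0
Total waiting = 3 + 22 + 8 + 15 + 0 = 48

48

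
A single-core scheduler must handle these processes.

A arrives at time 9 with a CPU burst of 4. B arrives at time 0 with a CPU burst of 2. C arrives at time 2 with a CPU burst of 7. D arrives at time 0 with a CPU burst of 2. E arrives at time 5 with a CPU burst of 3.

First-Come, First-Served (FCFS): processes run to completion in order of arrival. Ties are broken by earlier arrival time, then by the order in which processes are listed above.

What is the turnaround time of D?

Timeline: | B 0-2 | D 2-4 | C 4-11 | E 11-14 | A 14-18 |
Completion: A=18  B=2  C=11  D=4  E=14
Turnaround (C−A): A=9  B=2  C=9  D=4  E=9
Turnaround(D) = completion − arrival = 4 − 0 = 4

4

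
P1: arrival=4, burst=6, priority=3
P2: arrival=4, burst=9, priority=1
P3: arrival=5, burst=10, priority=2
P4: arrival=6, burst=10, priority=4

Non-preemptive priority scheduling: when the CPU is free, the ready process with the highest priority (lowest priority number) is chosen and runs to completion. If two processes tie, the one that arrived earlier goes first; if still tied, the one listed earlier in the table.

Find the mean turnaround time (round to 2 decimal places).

21.25

Schedule: | idle 0-4 | P2 4-13 | P3 13-23 | P1 23-29 | P4 29-39 |
Completion: P1=29  P2=13  P3=23  P4=39
Turnaround (C−A): P1=25  P2=9  P3=18  P4=33
Turnaround times: P1=25, P2=9, P3=18, P4=33
Average turnaround = (25+9+18+33) / 4 = 85/4 = 21.25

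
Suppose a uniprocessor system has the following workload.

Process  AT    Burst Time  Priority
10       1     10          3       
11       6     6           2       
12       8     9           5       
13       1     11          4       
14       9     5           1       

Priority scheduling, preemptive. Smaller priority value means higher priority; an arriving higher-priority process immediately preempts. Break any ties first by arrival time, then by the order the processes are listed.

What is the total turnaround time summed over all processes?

103

Schedule: | idle 0-1 | 10 1-6 | 11 6-9 | 14 9-14 | 11 14-17 | 10 17-22 | 13 22-33 | 12 33-42 |
Completion: 10=22  11=17  12=42  13=33  14=14
Turnaround (C−A): 10=21  11=11  12=34  13=32  14=5
Turnaround = completion − arrival: 10=21, 11=11, 12=34, 13=32, 14=5
Total turnaround = 21 + 11 + 34 + 32 + 5 = 103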